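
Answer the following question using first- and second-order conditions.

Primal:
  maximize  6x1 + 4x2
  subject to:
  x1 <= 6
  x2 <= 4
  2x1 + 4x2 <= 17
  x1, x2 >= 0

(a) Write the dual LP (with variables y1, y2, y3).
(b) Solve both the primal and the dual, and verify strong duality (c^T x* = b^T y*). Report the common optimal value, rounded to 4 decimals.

The standard primal-dual pair for 'max c^T x s.t. A x <= b, x >= 0' is:
  Dual:  min b^T y  s.t.  A^T y >= c,  y >= 0.

So the dual LP is:
  minimize  6y1 + 4y2 + 17y3
  subject to:
    y1 + 2y3 >= 6
    y2 + 4y3 >= 4
    y1, y2, y3 >= 0

Solving the primal: x* = (6, 1.25).
  primal value c^T x* = 41.
Solving the dual: y* = (4, 0, 1).
  dual value b^T y* = 41.
Strong duality: c^T x* = b^T y*. Confirmed.

41


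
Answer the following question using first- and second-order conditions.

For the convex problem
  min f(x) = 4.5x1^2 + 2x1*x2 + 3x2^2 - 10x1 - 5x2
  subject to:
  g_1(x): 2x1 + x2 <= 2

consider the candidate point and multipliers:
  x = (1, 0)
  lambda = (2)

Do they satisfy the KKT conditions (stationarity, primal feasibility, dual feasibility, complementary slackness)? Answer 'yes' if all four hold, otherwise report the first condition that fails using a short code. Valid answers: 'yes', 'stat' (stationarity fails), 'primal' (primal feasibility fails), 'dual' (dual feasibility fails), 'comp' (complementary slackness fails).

Gradient of f: grad f(x) = Q x + c = (-1, -3)
Constraint values g_i(x) = a_i^T x - b_i:
  g_1((1, 0)) = 0
Stationarity residual: grad f(x) + sum_i lambda_i a_i = (3, -1)
  -> stationarity FAILS
Primal feasibility (all g_i <= 0): OK
Dual feasibility (all lambda_i >= 0): OK
Complementary slackness (lambda_i * g_i(x) = 0 for all i): OK

Verdict: the first failing condition is stationarity -> stat.

stat


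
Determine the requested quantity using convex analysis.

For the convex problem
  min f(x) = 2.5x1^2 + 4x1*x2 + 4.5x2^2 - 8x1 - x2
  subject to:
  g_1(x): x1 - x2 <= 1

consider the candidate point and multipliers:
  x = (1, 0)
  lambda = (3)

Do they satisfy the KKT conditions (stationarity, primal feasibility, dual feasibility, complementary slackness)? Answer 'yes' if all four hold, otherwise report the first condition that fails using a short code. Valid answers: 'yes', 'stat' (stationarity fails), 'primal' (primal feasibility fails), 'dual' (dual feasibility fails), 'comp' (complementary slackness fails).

Gradient of f: grad f(x) = Q x + c = (-3, 3)
Constraint values g_i(x) = a_i^T x - b_i:
  g_1((1, 0)) = 0
Stationarity residual: grad f(x) + sum_i lambda_i a_i = (0, 0)
  -> stationarity OK
Primal feasibility (all g_i <= 0): OK
Dual feasibility (all lambda_i >= 0): OK
Complementary slackness (lambda_i * g_i(x) = 0 for all i): OK

Verdict: yes, KKT holds.

yes


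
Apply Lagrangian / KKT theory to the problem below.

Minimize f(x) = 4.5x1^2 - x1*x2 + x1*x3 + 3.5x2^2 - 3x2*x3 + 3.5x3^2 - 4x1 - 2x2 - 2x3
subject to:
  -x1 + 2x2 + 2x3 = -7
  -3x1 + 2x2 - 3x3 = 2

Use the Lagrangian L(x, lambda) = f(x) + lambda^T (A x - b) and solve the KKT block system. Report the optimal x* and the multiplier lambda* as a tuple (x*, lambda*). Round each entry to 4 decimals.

Form the Lagrangian:
  L(x, lambda) = (1/2) x^T Q x + c^T x + lambda^T (A x - b)
Stationarity (grad_x L = 0): Q x + c + A^T lambda = 0.
Primal feasibility: A x = b.

This gives the KKT block system:
  [ Q   A^T ] [ x     ]   [-c ]
  [ A    0  ] [ lambda ] = [ b ]

Solving the linear system:
  x*      = (0.5179, -1.2339, -2.0072)
  lambda* = (3.9062, -1.3394)
  f(x*)   = 17.2163

x* = (0.5179, -1.2339, -2.0072), lambda* = (3.9062, -1.3394)


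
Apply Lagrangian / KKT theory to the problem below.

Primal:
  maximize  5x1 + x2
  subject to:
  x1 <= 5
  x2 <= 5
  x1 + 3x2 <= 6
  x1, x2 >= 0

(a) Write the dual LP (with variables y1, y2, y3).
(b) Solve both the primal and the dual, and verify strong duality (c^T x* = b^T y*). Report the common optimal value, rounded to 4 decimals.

The standard primal-dual pair for 'max c^T x s.t. A x <= b, x >= 0' is:
  Dual:  min b^T y  s.t.  A^T y >= c,  y >= 0.

So the dual LP is:
  minimize  5y1 + 5y2 + 6y3
  subject to:
    y1 + y3 >= 5
    y2 + 3y3 >= 1
    y1, y2, y3 >= 0

Solving the primal: x* = (5, 0.3333).
  primal value c^T x* = 25.3333.
Solving the dual: y* = (4.6667, 0, 0.3333).
  dual value b^T y* = 25.3333.
Strong duality: c^T x* = b^T y*. Confirmed.

25.3333


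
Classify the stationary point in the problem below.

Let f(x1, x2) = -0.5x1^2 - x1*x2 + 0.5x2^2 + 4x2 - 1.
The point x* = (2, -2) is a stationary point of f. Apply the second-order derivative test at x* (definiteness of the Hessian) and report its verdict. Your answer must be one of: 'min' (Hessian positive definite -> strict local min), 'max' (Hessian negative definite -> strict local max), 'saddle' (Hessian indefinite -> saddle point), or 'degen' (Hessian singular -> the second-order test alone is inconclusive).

Compute the Hessian H = grad^2 f:
  H = [[-1, -1], [-1, 1]]
Verify stationarity: grad f(x*) = H x* + g = (0, 0).
Eigenvalues of H: -1.4142, 1.4142.
Eigenvalues have mixed signs, so H is indefinite -> x* is a saddle point.

saddle


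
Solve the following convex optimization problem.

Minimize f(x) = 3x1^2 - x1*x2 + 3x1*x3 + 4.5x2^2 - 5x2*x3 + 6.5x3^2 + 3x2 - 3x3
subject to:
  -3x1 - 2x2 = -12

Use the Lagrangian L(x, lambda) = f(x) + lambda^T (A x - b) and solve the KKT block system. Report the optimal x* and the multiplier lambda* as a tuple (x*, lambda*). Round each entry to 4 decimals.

Form the Lagrangian:
  L(x, lambda) = (1/2) x^T Q x + c^T x + lambda^T (A x - b)
Stationarity (grad_x L = 0): Q x + c + A^T lambda = 0.
Primal feasibility: A x = b.

This gives the KKT block system:
  [ Q   A^T ] [ x     ]   [-c ]
  [ A    0  ] [ lambda ] = [ b ]

Solving the linear system:
  x*      = (3.1222, 1.3167, 0.0167)
  lambda* = (5.8222)
  f(x*)   = 36.8833

x* = (3.1222, 1.3167, 0.0167), lambda* = (5.8222)


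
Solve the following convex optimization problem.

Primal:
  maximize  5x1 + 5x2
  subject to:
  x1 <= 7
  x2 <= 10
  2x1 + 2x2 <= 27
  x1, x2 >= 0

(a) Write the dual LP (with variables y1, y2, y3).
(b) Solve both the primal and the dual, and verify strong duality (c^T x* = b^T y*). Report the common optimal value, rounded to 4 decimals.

The standard primal-dual pair for 'max c^T x s.t. A x <= b, x >= 0' is:
  Dual:  min b^T y  s.t.  A^T y >= c,  y >= 0.

So the dual LP is:
  minimize  7y1 + 10y2 + 27y3
  subject to:
    y1 + 2y3 >= 5
    y2 + 2y3 >= 5
    y1, y2, y3 >= 0

Solving the primal: x* = (3.5, 10).
  primal value c^T x* = 67.5.
Solving the dual: y* = (0, 0, 2.5).
  dual value b^T y* = 67.5.
Strong duality: c^T x* = b^T y*. Confirmed.

67.5


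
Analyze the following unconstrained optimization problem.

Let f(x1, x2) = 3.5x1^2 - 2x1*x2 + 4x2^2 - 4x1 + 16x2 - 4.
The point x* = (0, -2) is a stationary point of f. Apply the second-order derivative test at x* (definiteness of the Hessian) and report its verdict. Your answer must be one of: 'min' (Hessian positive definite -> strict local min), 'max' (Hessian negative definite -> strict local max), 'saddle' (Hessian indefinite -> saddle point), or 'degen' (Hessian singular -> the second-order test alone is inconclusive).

Compute the Hessian H = grad^2 f:
  H = [[7, -2], [-2, 8]]
Verify stationarity: grad f(x*) = H x* + g = (0, 0).
Eigenvalues of H: 5.4384, 9.5616.
Both eigenvalues > 0, so H is positive definite -> x* is a strict local min.

min


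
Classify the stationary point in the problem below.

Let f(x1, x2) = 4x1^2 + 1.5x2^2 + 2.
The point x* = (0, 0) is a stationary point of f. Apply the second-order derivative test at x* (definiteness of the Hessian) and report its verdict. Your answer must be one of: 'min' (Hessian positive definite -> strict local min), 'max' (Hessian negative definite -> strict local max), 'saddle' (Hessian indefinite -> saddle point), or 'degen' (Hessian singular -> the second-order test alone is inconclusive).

Compute the Hessian H = grad^2 f:
  H = [[8, 0], [0, 3]]
Verify stationarity: grad f(x*) = H x* + g = (0, 0).
Eigenvalues of H: 3, 8.
Both eigenvalues > 0, so H is positive definite -> x* is a strict local min.

min


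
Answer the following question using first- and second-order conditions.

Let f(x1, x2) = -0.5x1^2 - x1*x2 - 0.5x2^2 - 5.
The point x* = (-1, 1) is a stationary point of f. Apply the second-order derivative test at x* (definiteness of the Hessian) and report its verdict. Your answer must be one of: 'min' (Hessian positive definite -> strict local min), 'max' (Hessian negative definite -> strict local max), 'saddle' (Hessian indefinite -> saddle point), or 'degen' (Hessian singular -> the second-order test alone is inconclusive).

Compute the Hessian H = grad^2 f:
  H = [[-1, -1], [-1, -1]]
Verify stationarity: grad f(x*) = H x* + g = (0, 0).
Eigenvalues of H: -2, 0.
H has a zero eigenvalue (singular; negative semidefinite but not definite), so H is neither positive definite, negative definite, nor indefinite. The second-order test alone is inconclusive -> degen.
(Indeed, f is constant along the null direction of H through x*, so x* is not a strict local extremum.)

degen


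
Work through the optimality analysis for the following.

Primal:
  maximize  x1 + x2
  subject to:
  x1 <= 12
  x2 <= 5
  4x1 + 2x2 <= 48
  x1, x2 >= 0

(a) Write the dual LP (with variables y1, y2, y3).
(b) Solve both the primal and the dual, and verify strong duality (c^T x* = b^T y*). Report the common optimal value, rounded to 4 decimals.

The standard primal-dual pair for 'max c^T x s.t. A x <= b, x >= 0' is:
  Dual:  min b^T y  s.t.  A^T y >= c,  y >= 0.

So the dual LP is:
  minimize  12y1 + 5y2 + 48y3
  subject to:
    y1 + 4y3 >= 1
    y2 + 2y3 >= 1
    y1, y2, y3 >= 0

Solving the primal: x* = (9.5, 5).
  primal value c^T x* = 14.5.
Solving the dual: y* = (0, 0.5, 0.25).
  dual value b^T y* = 14.5.
Strong duality: c^T x* = b^T y*. Confirmed.

14.5


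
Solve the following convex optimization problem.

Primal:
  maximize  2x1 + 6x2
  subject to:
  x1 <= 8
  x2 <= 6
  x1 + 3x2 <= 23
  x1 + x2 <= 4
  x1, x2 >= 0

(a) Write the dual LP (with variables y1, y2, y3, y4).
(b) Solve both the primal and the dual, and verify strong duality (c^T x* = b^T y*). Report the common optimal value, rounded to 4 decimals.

The standard primal-dual pair for 'max c^T x s.t. A x <= b, x >= 0' is:
  Dual:  min b^T y  s.t.  A^T y >= c,  y >= 0.

So the dual LP is:
  minimize  8y1 + 6y2 + 23y3 + 4y4
  subject to:
    y1 + y3 + y4 >= 2
    y2 + 3y3 + y4 >= 6
    y1, y2, y3, y4 >= 0

Solving the primal: x* = (0, 4).
  primal value c^T x* = 24.
Solving the dual: y* = (0, 0, 0, 6).
  dual value b^T y* = 24.
Strong duality: c^T x* = b^T y*. Confirmed.

24


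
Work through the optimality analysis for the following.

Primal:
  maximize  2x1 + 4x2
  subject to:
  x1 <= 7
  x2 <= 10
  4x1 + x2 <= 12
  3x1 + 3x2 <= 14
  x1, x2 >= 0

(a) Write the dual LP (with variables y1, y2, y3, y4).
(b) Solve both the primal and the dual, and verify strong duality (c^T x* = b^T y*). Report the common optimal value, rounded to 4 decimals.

The standard primal-dual pair for 'max c^T x s.t. A x <= b, x >= 0' is:
  Dual:  min b^T y  s.t.  A^T y >= c,  y >= 0.

So the dual LP is:
  minimize  7y1 + 10y2 + 12y3 + 14y4
  subject to:
    y1 + 4y3 + 3y4 >= 2
    y2 + y3 + 3y4 >= 4
    y1, y2, y3, y4 >= 0

Solving the primal: x* = (0, 4.6667).
  primal value c^T x* = 18.6667.
Solving the dual: y* = (0, 0, 0, 1.3333).
  dual value b^T y* = 18.6667.
Strong duality: c^T x* = b^T y*. Confirmed.

18.6667


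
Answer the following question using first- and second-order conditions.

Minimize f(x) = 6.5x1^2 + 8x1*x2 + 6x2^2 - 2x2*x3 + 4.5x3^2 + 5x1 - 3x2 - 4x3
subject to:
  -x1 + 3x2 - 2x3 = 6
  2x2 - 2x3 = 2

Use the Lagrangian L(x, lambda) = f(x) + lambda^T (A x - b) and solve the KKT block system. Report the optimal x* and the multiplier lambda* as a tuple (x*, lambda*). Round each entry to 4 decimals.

Form the Lagrangian:
  L(x, lambda) = (1/2) x^T Q x + c^T x + lambda^T (A x - b)
Stationarity (grad_x L = 0): Q x + c + A^T lambda = 0.
Primal feasibility: A x = b.

This gives the KKT block system:
  [ Q   A^T ] [ x     ]   [-c ]
  [ A    0  ] [ lambda ] = [ b ]

Solving the linear system:
  x*      = (-1.9783, 2.0217, 1.0217)
  lambda* = (-4.5435, 5.1196)
  f(x*)   = -1.5109

x* = (-1.9783, 2.0217, 1.0217), lambda* = (-4.5435, 5.1196)


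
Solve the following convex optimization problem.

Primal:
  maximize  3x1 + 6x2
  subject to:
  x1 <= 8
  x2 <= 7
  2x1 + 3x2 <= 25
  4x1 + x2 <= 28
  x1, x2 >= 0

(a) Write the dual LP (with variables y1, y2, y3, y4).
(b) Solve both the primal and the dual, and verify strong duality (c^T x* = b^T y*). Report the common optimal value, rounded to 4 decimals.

The standard primal-dual pair for 'max c^T x s.t. A x <= b, x >= 0' is:
  Dual:  min b^T y  s.t.  A^T y >= c,  y >= 0.

So the dual LP is:
  minimize  8y1 + 7y2 + 25y3 + 28y4
  subject to:
    y1 + 2y3 + 4y4 >= 3
    y2 + 3y3 + y4 >= 6
    y1, y2, y3, y4 >= 0

Solving the primal: x* = (2, 7).
  primal value c^T x* = 48.
Solving the dual: y* = (0, 1.5, 1.5, 0).
  dual value b^T y* = 48.
Strong duality: c^T x* = b^T y*. Confirmed.

48


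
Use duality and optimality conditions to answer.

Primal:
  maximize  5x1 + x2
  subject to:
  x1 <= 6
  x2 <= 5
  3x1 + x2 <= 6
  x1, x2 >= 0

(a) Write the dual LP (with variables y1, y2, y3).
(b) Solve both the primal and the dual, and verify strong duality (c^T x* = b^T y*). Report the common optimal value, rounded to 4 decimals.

The standard primal-dual pair for 'max c^T x s.t. A x <= b, x >= 0' is:
  Dual:  min b^T y  s.t.  A^T y >= c,  y >= 0.

So the dual LP is:
  minimize  6y1 + 5y2 + 6y3
  subject to:
    y1 + 3y3 >= 5
    y2 + y3 >= 1
    y1, y2, y3 >= 0

Solving the primal: x* = (2, 0).
  primal value c^T x* = 10.
Solving the dual: y* = (0, 0, 1.6667).
  dual value b^T y* = 10.
Strong duality: c^T x* = b^T y*. Confirmed.

10


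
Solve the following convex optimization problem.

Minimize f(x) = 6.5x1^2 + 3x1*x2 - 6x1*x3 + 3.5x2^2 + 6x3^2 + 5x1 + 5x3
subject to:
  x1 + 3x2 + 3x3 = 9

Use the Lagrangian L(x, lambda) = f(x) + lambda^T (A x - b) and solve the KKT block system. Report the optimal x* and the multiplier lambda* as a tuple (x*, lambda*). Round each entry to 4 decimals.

Form the Lagrangian:
  L(x, lambda) = (1/2) x^T Q x + c^T x + lambda^T (A x - b)
Stationarity (grad_x L = 0): Q x + c + A^T lambda = 0.
Primal feasibility: A x = b.

This gives the KKT block system:
  [ Q   A^T ] [ x     ]   [-c ]
  [ A    0  ] [ lambda ] = [ b ]

Solving the linear system:
  x*      = (-0.1468, 2.2584, 0.7906)
  lambda* = (-5.1227)
  f(x*)   = 24.6614

x* = (-0.1468, 2.2584, 0.7906), lambda* = (-5.1227)


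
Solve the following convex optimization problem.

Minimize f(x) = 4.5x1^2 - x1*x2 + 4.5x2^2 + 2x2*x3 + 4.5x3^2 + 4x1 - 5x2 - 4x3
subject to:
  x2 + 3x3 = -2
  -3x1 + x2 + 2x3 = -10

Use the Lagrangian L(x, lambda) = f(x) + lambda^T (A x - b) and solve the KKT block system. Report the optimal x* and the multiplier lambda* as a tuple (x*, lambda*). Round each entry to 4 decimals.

Form the Lagrangian:
  L(x, lambda) = (1/2) x^T Q x + c^T x + lambda^T (A x - b)
Stationarity (grad_x L = 0): Q x + c + A^T lambda = 0.
Primal feasibility: A x = b.

This gives the KKT block system:
  [ Q   A^T ] [ x     ]   [-c ]
  [ A    0  ] [ lambda ] = [ b ]

Solving the linear system:
  x*      = (2.9221, 0.2987, -0.7662)
  lambda* = (-3.2338, 10)
  f(x*)   = 53.3961

x* = (2.9221, 0.2987, -0.7662), lambda* = (-3.2338, 10)


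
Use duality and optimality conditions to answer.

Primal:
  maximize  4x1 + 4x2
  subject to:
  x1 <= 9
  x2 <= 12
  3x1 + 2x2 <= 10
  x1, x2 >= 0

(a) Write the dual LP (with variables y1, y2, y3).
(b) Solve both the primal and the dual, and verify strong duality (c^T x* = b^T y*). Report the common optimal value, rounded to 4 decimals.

The standard primal-dual pair for 'max c^T x s.t. A x <= b, x >= 0' is:
  Dual:  min b^T y  s.t.  A^T y >= c,  y >= 0.

So the dual LP is:
  minimize  9y1 + 12y2 + 10y3
  subject to:
    y1 + 3y3 >= 4
    y2 + 2y3 >= 4
    y1, y2, y3 >= 0

Solving the primal: x* = (0, 5).
  primal value c^T x* = 20.
Solving the dual: y* = (0, 0, 2).
  dual value b^T y* = 20.
Strong duality: c^T x* = b^T y*. Confirmed.

20


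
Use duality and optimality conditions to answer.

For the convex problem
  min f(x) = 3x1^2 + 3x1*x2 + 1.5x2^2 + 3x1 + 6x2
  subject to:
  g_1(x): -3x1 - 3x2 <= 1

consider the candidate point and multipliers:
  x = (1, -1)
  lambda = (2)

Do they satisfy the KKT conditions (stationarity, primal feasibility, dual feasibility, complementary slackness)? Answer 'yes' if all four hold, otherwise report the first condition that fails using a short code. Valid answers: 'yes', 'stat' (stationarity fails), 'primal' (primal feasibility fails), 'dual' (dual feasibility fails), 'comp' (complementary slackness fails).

Gradient of f: grad f(x) = Q x + c = (6, 6)
Constraint values g_i(x) = a_i^T x - b_i:
  g_1((1, -1)) = -1
Stationarity residual: grad f(x) + sum_i lambda_i a_i = (0, 0)
  -> stationarity OK
Primal feasibility (all g_i <= 0): OK
Dual feasibility (all lambda_i >= 0): OK
Complementary slackness (lambda_i * g_i(x) = 0 for all i): FAILS

Verdict: the first failing condition is complementary_slackness -> comp.

comp


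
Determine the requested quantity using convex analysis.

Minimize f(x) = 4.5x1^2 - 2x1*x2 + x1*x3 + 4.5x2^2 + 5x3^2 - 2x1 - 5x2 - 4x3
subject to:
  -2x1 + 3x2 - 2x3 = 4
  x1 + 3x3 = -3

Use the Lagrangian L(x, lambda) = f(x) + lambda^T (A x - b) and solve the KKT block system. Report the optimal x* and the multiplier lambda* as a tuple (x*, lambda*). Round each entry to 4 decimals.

Form the Lagrangian:
  L(x, lambda) = (1/2) x^T Q x + c^T x + lambda^T (A x - b)
Stationarity (grad_x L = 0): Q x + c + A^T lambda = 0.
Primal feasibility: A x = b.

This gives the KKT block system:
  [ Q   A^T ] [ x     ]   [-c ]
  [ A    0  ] [ lambda ] = [ b ]

Solving the linear system:
  x*      = (-0.0824, 0.6301, -0.9725)
  lambda* = (-0.2784, 4.417)
  f(x*)   = 7.6346

x* = (-0.0824, 0.6301, -0.9725), lambda* = (-0.2784, 4.417)


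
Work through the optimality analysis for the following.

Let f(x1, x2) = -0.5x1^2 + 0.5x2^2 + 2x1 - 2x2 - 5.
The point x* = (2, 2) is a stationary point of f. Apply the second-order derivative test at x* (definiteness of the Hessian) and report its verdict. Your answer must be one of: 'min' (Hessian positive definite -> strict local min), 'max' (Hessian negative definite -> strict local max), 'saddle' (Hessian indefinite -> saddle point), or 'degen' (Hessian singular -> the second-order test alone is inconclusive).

Compute the Hessian H = grad^2 f:
  H = [[-1, 0], [0, 1]]
Verify stationarity: grad f(x*) = H x* + g = (0, 0).
Eigenvalues of H: -1, 1.
Eigenvalues have mixed signs, so H is indefinite -> x* is a saddle point.

saddle


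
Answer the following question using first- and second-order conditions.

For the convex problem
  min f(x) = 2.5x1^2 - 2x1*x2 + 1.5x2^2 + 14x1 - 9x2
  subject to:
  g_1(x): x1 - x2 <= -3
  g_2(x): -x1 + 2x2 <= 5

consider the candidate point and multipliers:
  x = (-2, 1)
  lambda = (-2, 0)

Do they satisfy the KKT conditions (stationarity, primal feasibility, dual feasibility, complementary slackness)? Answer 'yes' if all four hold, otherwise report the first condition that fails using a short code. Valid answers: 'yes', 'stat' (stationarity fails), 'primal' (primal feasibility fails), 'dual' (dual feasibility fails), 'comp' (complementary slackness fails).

Gradient of f: grad f(x) = Q x + c = (2, -2)
Constraint values g_i(x) = a_i^T x - b_i:
  g_1((-2, 1)) = 0
  g_2((-2, 1)) = -1
Stationarity residual: grad f(x) + sum_i lambda_i a_i = (0, 0)
  -> stationarity OK
Primal feasibility (all g_i <= 0): OK
Dual feasibility (all lambda_i >= 0): FAILS
Complementary slackness (lambda_i * g_i(x) = 0 for all i): OK

Verdict: the first failing condition is dual_feasibility -> dual.

dual


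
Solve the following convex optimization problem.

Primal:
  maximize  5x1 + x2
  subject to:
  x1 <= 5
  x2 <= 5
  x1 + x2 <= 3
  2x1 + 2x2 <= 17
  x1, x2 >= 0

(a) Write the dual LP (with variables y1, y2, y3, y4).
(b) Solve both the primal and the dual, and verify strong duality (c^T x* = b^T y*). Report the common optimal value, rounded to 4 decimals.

The standard primal-dual pair for 'max c^T x s.t. A x <= b, x >= 0' is:
  Dual:  min b^T y  s.t.  A^T y >= c,  y >= 0.

So the dual LP is:
  minimize  5y1 + 5y2 + 3y3 + 17y4
  subject to:
    y1 + y3 + 2y4 >= 5
    y2 + y3 + 2y4 >= 1
    y1, y2, y3, y4 >= 0

Solving the primal: x* = (3, 0).
  primal value c^T x* = 15.
Solving the dual: y* = (0, 0, 5, 0).
  dual value b^T y* = 15.
Strong duality: c^T x* = b^T y*. Confirmed.

15


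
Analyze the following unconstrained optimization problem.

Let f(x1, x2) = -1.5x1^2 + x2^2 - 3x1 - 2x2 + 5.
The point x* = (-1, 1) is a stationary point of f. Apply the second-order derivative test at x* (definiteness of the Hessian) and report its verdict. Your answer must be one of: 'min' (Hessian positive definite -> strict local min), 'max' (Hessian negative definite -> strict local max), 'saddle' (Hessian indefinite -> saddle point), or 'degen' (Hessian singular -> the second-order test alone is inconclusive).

Compute the Hessian H = grad^2 f:
  H = [[-3, 0], [0, 2]]
Verify stationarity: grad f(x*) = H x* + g = (0, 0).
Eigenvalues of H: -3, 2.
Eigenvalues have mixed signs, so H is indefinite -> x* is a saddle point.

saddle


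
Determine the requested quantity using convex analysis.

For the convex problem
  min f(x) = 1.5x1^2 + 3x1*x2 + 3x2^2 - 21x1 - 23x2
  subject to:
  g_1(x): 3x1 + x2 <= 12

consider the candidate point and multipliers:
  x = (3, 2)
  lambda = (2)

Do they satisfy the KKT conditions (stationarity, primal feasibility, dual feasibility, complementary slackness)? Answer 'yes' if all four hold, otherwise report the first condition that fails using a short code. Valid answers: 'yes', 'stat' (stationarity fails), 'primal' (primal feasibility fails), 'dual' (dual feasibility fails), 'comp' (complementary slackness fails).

Gradient of f: grad f(x) = Q x + c = (-6, -2)
Constraint values g_i(x) = a_i^T x - b_i:
  g_1((3, 2)) = -1
Stationarity residual: grad f(x) + sum_i lambda_i a_i = (0, 0)
  -> stationarity OK
Primal feasibility (all g_i <= 0): OK
Dual feasibility (all lambda_i >= 0): OK
Complementary slackness (lambda_i * g_i(x) = 0 for all i): FAILS

Verdict: the first failing condition is complementary_slackness -> comp.

comp


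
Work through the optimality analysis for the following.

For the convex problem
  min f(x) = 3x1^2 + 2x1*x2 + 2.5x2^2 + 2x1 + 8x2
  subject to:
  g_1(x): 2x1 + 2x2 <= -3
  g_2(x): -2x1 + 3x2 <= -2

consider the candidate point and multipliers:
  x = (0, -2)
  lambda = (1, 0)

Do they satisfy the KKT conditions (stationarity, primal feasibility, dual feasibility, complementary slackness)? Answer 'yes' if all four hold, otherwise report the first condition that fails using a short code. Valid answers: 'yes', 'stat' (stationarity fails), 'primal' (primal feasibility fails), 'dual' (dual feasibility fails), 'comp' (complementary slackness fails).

Gradient of f: grad f(x) = Q x + c = (-2, -2)
Constraint values g_i(x) = a_i^T x - b_i:
  g_1((0, -2)) = -1
  g_2((0, -2)) = -4
Stationarity residual: grad f(x) + sum_i lambda_i a_i = (0, 0)
  -> stationarity OK
Primal feasibility (all g_i <= 0): OK
Dual feasibility (all lambda_i >= 0): OK
Complementary slackness (lambda_i * g_i(x) = 0 for all i): FAILS

Verdict: the first failing condition is complementary_slackness -> comp.

comp


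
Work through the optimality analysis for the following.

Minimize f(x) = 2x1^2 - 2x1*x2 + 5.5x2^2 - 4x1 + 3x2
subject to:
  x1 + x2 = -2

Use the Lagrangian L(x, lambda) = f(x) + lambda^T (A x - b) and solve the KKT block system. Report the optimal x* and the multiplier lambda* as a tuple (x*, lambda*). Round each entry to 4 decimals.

Form the Lagrangian:
  L(x, lambda) = (1/2) x^T Q x + c^T x + lambda^T (A x - b)
Stationarity (grad_x L = 0): Q x + c + A^T lambda = 0.
Primal feasibility: A x = b.

This gives the KKT block system:
  [ Q   A^T ] [ x     ]   [-c ]
  [ A    0  ] [ lambda ] = [ b ]

Solving the linear system:
  x*      = (-1, -1)
  lambda* = (6)
  f(x*)   = 6.5

x* = (-1, -1), lambda* = (6)


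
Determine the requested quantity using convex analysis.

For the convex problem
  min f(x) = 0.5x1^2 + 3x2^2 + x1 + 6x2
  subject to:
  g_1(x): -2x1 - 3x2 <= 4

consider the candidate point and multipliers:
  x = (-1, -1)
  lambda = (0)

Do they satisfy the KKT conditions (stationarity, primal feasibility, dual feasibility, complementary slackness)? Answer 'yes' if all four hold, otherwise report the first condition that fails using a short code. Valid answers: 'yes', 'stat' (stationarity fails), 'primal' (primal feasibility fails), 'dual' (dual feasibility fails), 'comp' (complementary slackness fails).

Gradient of f: grad f(x) = Q x + c = (0, 0)
Constraint values g_i(x) = a_i^T x - b_i:
  g_1((-1, -1)) = 1
Stationarity residual: grad f(x) + sum_i lambda_i a_i = (0, 0)
  -> stationarity OK
Primal feasibility (all g_i <= 0): FAILS
Dual feasibility (all lambda_i >= 0): OK
Complementary slackness (lambda_i * g_i(x) = 0 for all i): OK

Verdict: the first failing condition is primal_feasibility -> primal.

primal


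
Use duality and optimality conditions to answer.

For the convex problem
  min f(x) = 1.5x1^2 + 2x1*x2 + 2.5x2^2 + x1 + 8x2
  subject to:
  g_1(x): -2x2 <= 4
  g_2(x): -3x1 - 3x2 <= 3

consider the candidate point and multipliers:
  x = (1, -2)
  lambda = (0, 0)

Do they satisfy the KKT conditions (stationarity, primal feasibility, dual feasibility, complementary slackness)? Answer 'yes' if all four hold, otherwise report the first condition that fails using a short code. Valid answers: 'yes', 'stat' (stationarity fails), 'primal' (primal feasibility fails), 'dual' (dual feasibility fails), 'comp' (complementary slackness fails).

Gradient of f: grad f(x) = Q x + c = (0, 0)
Constraint values g_i(x) = a_i^T x - b_i:
  g_1((1, -2)) = 0
  g_2((1, -2)) = 0
Stationarity residual: grad f(x) + sum_i lambda_i a_i = (0, 0)
  -> stationarity OK
Primal feasibility (all g_i <= 0): OK
Dual feasibility (all lambda_i >= 0): OK
Complementary slackness (lambda_i * g_i(x) = 0 for all i): OK

Verdict: yes, KKT holds.

yes


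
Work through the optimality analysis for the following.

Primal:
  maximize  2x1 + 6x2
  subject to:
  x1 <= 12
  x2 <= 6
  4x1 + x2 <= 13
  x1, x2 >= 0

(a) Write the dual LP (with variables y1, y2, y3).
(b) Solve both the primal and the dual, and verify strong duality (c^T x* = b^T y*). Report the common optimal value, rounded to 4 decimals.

The standard primal-dual pair for 'max c^T x s.t. A x <= b, x >= 0' is:
  Dual:  min b^T y  s.t.  A^T y >= c,  y >= 0.

So the dual LP is:
  minimize  12y1 + 6y2 + 13y3
  subject to:
    y1 + 4y3 >= 2
    y2 + y3 >= 6
    y1, y2, y3 >= 0

Solving the primal: x* = (1.75, 6).
  primal value c^T x* = 39.5.
Solving the dual: y* = (0, 5.5, 0.5).
  dual value b^T y* = 39.5.
Strong duality: c^T x* = b^T y*. Confirmed.

39.5


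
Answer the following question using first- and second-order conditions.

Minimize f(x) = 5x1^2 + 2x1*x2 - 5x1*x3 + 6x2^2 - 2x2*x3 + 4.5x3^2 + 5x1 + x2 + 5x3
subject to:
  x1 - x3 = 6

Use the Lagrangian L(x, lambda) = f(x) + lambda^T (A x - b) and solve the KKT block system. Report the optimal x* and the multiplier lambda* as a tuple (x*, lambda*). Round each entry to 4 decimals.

Form the Lagrangian:
  L(x, lambda) = (1/2) x^T Q x + c^T x + lambda^T (A x - b)
Stationarity (grad_x L = 0): Q x + c + A^T lambda = 0.
Primal feasibility: A x = b.

This gives the KKT block system:
  [ Q   A^T ] [ x     ]   [-c ]
  [ A    0  ] [ lambda ] = [ b ]

Solving the linear system:
  x*      = (1.5556, -1.0833, -4.4444)
  lambda* = (-40.6111)
  f(x*)   = 114.0694

x* = (1.5556, -1.0833, -4.4444), lambda* = (-40.6111)


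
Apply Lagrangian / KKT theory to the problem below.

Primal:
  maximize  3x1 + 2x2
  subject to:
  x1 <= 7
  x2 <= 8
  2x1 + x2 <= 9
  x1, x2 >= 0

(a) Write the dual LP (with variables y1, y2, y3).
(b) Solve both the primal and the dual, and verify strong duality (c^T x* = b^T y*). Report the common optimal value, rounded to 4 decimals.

The standard primal-dual pair for 'max c^T x s.t. A x <= b, x >= 0' is:
  Dual:  min b^T y  s.t.  A^T y >= c,  y >= 0.

So the dual LP is:
  minimize  7y1 + 8y2 + 9y3
  subject to:
    y1 + 2y3 >= 3
    y2 + y3 >= 2
    y1, y2, y3 >= 0

Solving the primal: x* = (0.5, 8).
  primal value c^T x* = 17.5.
Solving the dual: y* = (0, 0.5, 1.5).
  dual value b^T y* = 17.5.
Strong duality: c^T x* = b^T y*. Confirmed.

17.5


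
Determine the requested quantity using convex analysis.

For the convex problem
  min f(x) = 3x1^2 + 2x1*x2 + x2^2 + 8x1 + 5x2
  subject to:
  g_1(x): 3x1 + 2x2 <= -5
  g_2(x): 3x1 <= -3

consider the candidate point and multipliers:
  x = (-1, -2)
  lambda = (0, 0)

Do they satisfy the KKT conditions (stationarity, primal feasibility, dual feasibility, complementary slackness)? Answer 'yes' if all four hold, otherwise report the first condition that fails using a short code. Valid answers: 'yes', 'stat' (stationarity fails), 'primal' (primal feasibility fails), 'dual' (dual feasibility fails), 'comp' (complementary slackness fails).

Gradient of f: grad f(x) = Q x + c = (-2, -1)
Constraint values g_i(x) = a_i^T x - b_i:
  g_1((-1, -2)) = -2
  g_2((-1, -2)) = 0
Stationarity residual: grad f(x) + sum_i lambda_i a_i = (-2, -1)
  -> stationarity FAILS
Primal feasibility (all g_i <= 0): OK
Dual feasibility (all lambda_i >= 0): OK
Complementary slackness (lambda_i * g_i(x) = 0 for all i): OK

Verdict: the first failing condition is stationarity -> stat.

stat


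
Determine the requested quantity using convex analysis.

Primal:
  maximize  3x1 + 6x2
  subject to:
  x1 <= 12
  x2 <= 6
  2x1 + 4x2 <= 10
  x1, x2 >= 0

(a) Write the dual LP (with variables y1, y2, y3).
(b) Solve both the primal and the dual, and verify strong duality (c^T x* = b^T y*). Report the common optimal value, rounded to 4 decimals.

The standard primal-dual pair for 'max c^T x s.t. A x <= b, x >= 0' is:
  Dual:  min b^T y  s.t.  A^T y >= c,  y >= 0.

So the dual LP is:
  minimize  12y1 + 6y2 + 10y3
  subject to:
    y1 + 2y3 >= 3
    y2 + 4y3 >= 6
    y1, y2, y3 >= 0

Solving the primal: x* = (5, 0).
  primal value c^T x* = 15.
Solving the dual: y* = (0, 0, 1.5).
  dual value b^T y* = 15.
Strong duality: c^T x* = b^T y*. Confirmed.

15


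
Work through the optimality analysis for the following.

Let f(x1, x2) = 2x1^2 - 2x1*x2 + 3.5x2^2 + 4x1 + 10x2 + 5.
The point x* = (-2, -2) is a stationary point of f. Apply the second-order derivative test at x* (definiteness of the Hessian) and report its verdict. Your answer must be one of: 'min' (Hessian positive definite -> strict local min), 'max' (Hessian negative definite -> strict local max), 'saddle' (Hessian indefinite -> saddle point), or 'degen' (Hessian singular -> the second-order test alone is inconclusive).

Compute the Hessian H = grad^2 f:
  H = [[4, -2], [-2, 7]]
Verify stationarity: grad f(x*) = H x* + g = (0, 0).
Eigenvalues of H: 3, 8.
Both eigenvalues > 0, so H is positive definite -> x* is a strict local min.

min


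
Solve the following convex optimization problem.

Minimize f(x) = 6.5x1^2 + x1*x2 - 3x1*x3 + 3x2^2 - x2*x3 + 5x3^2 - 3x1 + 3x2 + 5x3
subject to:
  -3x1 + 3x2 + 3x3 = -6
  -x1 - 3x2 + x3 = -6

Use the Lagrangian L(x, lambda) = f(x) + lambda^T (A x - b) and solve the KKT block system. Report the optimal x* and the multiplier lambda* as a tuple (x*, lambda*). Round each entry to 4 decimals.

Form the Lagrangian:
  L(x, lambda) = (1/2) x^T Q x + c^T x + lambda^T (A x - b)
Stationarity (grad_x L = 0): Q x + c + A^T lambda = 0.
Primal feasibility: A x = b.

This gives the KKT block system:
  [ Q   A^T ] [ x     ]   [-c ]
  [ A    0  ] [ lambda ] = [ b ]

Solving the linear system:
  x*      = (1.1176, 1, -1.8824)
  lambda* = (3.5441, 7.5441)
  f(x*)   = 28.3824

x* = (1.1176, 1, -1.8824), lambda* = (3.5441, 7.5441)


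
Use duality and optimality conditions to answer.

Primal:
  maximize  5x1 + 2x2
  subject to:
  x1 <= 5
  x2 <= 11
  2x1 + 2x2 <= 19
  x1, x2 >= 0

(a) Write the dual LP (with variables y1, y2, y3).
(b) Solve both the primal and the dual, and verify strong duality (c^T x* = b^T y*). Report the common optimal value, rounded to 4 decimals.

The standard primal-dual pair for 'max c^T x s.t. A x <= b, x >= 0' is:
  Dual:  min b^T y  s.t.  A^T y >= c,  y >= 0.

So the dual LP is:
  minimize  5y1 + 11y2 + 19y3
  subject to:
    y1 + 2y3 >= 5
    y2 + 2y3 >= 2
    y1, y2, y3 >= 0

Solving the primal: x* = (5, 4.5).
  primal value c^T x* = 34.
Solving the dual: y* = (3, 0, 1).
  dual value b^T y* = 34.
Strong duality: c^T x* = b^T y*. Confirmed.

34


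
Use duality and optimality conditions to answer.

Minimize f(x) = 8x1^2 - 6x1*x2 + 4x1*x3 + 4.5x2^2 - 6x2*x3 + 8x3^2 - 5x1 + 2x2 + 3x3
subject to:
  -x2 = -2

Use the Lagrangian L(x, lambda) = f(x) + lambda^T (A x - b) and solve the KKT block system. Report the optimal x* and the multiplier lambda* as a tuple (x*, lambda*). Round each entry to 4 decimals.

Form the Lagrangian:
  L(x, lambda) = (1/2) x^T Q x + c^T x + lambda^T (A x - b)
Stationarity (grad_x L = 0): Q x + c + A^T lambda = 0.
Primal feasibility: A x = b.

This gives the KKT block system:
  [ Q   A^T ] [ x     ]   [-c ]
  [ A    0  ] [ lambda ] = [ b ]

Solving the linear system:
  x*      = (0.9833, 2, 0.3167)
  lambda* = (12.2)
  f(x*)   = 12.2167

x* = (0.9833, 2, 0.3167), lambda* = (12.2)


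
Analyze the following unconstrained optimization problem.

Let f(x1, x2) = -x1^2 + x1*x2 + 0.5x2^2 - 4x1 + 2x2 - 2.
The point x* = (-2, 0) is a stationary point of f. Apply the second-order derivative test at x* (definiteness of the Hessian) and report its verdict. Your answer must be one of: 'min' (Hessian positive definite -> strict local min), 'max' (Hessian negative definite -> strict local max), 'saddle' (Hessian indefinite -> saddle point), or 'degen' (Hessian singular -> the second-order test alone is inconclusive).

Compute the Hessian H = grad^2 f:
  H = [[-2, 1], [1, 1]]
Verify stationarity: grad f(x*) = H x* + g = (0, 0).
Eigenvalues of H: -2.3028, 1.3028.
Eigenvalues have mixed signs, so H is indefinite -> x* is a saddle point.

saddle


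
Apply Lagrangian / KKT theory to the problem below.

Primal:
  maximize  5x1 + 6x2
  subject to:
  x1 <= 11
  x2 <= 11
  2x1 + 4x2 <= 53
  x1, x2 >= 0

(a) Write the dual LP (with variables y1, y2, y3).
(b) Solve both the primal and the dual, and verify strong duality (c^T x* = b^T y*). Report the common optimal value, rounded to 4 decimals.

The standard primal-dual pair for 'max c^T x s.t. A x <= b, x >= 0' is:
  Dual:  min b^T y  s.t.  A^T y >= c,  y >= 0.

So the dual LP is:
  minimize  11y1 + 11y2 + 53y3
  subject to:
    y1 + 2y3 >= 5
    y2 + 4y3 >= 6
    y1, y2, y3 >= 0

Solving the primal: x* = (11, 7.75).
  primal value c^T x* = 101.5.
Solving the dual: y* = (2, 0, 1.5).
  dual value b^T y* = 101.5.
Strong duality: c^T x* = b^T y*. Confirmed.

101.5


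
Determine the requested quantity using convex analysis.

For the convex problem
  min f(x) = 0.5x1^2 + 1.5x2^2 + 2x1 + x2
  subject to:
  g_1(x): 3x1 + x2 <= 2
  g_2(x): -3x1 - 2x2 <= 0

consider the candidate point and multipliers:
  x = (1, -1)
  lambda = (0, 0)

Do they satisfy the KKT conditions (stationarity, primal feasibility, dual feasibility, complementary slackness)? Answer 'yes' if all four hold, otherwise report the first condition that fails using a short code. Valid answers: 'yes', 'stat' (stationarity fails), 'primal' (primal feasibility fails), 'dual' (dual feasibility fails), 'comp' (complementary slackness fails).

Gradient of f: grad f(x) = Q x + c = (3, -2)
Constraint values g_i(x) = a_i^T x - b_i:
  g_1((1, -1)) = 0
  g_2((1, -1)) = -1
Stationarity residual: grad f(x) + sum_i lambda_i a_i = (3, -2)
  -> stationarity FAILS
Primal feasibility (all g_i <= 0): OK
Dual feasibility (all lambda_i >= 0): OK
Complementary slackness (lambda_i * g_i(x) = 0 for all i): OK

Verdict: the first failing condition is stationarity -> stat.

stat


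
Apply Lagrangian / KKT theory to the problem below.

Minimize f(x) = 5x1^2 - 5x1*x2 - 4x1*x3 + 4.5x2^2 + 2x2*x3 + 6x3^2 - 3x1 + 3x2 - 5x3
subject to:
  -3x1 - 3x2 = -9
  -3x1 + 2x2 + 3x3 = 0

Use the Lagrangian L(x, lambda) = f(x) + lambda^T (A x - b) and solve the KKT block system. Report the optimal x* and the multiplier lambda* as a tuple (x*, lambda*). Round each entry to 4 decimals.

Form the Lagrangian:
  L(x, lambda) = (1/2) x^T Q x + c^T x + lambda^T (A x - b)
Stationarity (grad_x L = 0): Q x + c + A^T lambda = 0.
Primal feasibility: A x = b.

This gives the KKT block system:
  [ Q   A^T ] [ x     ]   [-c ]
  [ A    0  ] [ lambda ] = [ b ]

Solving the linear system:
  x*      = (1.7559, 1.2441, 0.9265)
  lambda* = (2.0717, -0.5276)
  f(x*)   = 6.2388

x* = (1.7559, 1.2441, 0.9265), lambda* = (2.0717, -0.5276)


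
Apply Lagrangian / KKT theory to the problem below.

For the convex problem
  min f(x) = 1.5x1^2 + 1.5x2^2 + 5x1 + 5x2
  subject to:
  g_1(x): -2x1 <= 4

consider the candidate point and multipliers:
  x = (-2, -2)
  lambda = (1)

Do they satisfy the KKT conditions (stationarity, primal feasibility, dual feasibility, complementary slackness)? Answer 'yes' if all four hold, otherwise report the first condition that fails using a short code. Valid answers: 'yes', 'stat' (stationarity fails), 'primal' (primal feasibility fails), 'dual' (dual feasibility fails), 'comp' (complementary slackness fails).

Gradient of f: grad f(x) = Q x + c = (-1, -1)
Constraint values g_i(x) = a_i^T x - b_i:
  g_1((-2, -2)) = 0
Stationarity residual: grad f(x) + sum_i lambda_i a_i = (-3, -1)
  -> stationarity FAILS
Primal feasibility (all g_i <= 0): OK
Dual feasibility (all lambda_i >= 0): OK
Complementary slackness (lambda_i * g_i(x) = 0 for all i): OK

Verdict: the first failing condition is stationarity -> stat.

stat


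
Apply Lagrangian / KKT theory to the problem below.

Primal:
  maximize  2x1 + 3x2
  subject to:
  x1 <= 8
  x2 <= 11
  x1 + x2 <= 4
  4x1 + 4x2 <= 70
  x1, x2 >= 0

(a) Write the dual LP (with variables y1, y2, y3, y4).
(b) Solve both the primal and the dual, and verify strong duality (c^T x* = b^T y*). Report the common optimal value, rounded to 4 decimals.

The standard primal-dual pair for 'max c^T x s.t. A x <= b, x >= 0' is:
  Dual:  min b^T y  s.t.  A^T y >= c,  y >= 0.

So the dual LP is:
  minimize  8y1 + 11y2 + 4y3 + 70y4
  subject to:
    y1 + y3 + 4y4 >= 2
    y2 + y3 + 4y4 >= 3
    y1, y2, y3, y4 >= 0

Solving the primal: x* = (0, 4).
  primal value c^T x* = 12.
Solving the dual: y* = (0, 0, 3, 0).
  dual value b^T y* = 12.
Strong duality: c^T x* = b^T y*. Confirmed.

12


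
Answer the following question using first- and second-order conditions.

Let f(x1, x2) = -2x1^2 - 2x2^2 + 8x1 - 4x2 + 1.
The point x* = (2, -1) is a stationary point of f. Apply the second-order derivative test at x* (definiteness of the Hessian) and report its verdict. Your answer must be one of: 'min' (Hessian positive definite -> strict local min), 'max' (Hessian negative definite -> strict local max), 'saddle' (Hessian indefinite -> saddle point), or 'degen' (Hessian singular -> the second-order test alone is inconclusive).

Compute the Hessian H = grad^2 f:
  H = [[-4, 0], [0, -4]]
Verify stationarity: grad f(x*) = H x* + g = (0, 0).
Eigenvalues of H: -4, -4.
Both eigenvalues < 0, so H is negative definite -> x* is a strict local max.

max


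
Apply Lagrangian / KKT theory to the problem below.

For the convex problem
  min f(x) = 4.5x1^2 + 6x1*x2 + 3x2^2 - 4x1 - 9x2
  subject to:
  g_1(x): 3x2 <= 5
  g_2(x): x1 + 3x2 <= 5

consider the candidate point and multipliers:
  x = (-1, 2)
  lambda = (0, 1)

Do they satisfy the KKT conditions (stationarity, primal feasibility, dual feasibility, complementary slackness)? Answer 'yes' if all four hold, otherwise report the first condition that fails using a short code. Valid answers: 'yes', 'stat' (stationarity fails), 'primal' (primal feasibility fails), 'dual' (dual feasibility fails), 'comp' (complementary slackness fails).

Gradient of f: grad f(x) = Q x + c = (-1, -3)
Constraint values g_i(x) = a_i^T x - b_i:
  g_1((-1, 2)) = 1
  g_2((-1, 2)) = 0
Stationarity residual: grad f(x) + sum_i lambda_i a_i = (0, 0)
  -> stationarity OK
Primal feasibility (all g_i <= 0): FAILS
Dual feasibility (all lambda_i >= 0): OK
Complementary slackness (lambda_i * g_i(x) = 0 for all i): OK

Verdict: the first failing condition is primal_feasibility -> primal.

primal
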